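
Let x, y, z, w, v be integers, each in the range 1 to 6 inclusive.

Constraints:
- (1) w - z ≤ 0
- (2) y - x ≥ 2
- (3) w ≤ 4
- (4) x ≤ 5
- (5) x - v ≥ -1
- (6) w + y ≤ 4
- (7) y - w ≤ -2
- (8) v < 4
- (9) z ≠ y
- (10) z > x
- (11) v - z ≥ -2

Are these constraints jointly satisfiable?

Unsatisfiable

Constraints 1, 2, 5, 7, and 11 give z − w ≥ 0, w − y ≥ 2, y − x ≥ 2, x − v ≥ -1, v − z ≥ -2.
Adding all 5 inequalities: the left sides telescope to 0, and the right sides sum to 0 + 2 + 2 + (-1) + (-2) = 1. So 0 ≥ 1, which is false.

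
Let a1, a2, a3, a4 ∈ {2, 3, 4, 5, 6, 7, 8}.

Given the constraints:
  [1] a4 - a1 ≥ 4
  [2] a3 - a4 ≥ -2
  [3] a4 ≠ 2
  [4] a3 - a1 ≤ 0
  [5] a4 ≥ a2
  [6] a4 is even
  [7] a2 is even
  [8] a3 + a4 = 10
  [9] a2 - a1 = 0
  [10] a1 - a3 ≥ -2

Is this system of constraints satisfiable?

Unsatisfiable

Constraints 1, 2, and 4 give a3 − a4 ≥ -2, a4 − a1 ≥ 4, a1 − a3 ≥ 0.
Adding all 3 inequalities: the left sides telescope to 0, and the right sides sum to (-2) + 4 + 0 = 2. So 0 ≥ 2, which is false.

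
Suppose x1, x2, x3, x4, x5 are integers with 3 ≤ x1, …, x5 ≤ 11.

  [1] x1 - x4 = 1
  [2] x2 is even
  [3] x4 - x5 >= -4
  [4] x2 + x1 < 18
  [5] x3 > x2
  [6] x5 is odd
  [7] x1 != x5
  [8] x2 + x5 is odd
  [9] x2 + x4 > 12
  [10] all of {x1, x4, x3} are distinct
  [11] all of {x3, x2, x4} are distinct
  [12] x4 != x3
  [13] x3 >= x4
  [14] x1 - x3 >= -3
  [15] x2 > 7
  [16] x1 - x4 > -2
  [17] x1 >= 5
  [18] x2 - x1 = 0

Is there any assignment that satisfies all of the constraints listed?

One satisfying assignment is x1 = 8, x2 = 8, x3 = 10, x4 = 7, x5 = 11.
For the less obvious constraints — constraint 1: x1 - x4 = 1; constraint 3: x4 - x5 = -4 — and the others hold by inspection.

Satisfiable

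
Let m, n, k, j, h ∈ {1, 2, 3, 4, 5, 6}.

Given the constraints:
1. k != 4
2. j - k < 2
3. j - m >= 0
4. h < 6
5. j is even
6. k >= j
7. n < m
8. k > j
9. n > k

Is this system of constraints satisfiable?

Constraints 3, 7, 8, and 9 give m ≤ j, j < k, k < n, n < m. Chaining: m ≤ j < k < n < m, which forces m < m — impossible.

Unsatisfiable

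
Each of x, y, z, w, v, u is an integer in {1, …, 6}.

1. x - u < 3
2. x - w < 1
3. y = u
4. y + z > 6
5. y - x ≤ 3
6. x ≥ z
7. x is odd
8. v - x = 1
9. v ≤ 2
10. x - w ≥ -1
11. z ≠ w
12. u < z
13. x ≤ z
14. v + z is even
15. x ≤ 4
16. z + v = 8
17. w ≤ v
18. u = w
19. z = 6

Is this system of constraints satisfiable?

From constraints 6 and 15: z ≤ x ≤ 4. From constraint 9: v ≤ 2. Hence z + v ≤ 6. But constraint 16 requires z + v = 8, and 8 > 6. Contradiction.

Unsatisfiable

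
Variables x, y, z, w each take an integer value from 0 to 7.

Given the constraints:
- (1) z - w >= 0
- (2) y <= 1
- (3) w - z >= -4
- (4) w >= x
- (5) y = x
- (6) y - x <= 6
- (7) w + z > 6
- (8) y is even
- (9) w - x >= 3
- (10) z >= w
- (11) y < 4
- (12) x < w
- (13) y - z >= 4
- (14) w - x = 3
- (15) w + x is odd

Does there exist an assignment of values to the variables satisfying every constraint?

Constraints 1, 6, 9, and 13 give x − y ≥ -6, y − z ≥ 4, z − w ≥ 0, w − x ≥ 3.
Adding all 4 inequalities: the left sides telescope to 0, and the right sides sum to (-6) + 4 + 0 + 3 = 1. So 0 ≥ 1, which is false.

Unsatisfiable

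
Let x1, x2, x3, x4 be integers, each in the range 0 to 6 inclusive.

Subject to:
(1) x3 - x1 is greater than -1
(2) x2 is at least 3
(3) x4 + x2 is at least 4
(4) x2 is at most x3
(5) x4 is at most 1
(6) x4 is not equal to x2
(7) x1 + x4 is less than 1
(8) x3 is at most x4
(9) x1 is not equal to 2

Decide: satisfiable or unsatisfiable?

From constraints 2 and 4: x3 ≥ x2 and x2 ≥ 3, so x3 ≥ 3. From constraints 5 and 8: x3 ≤ x4 and x4 ≤ 1, so x3 ≤ 1. But 1 < 3, so no value of x3 works.

Unsatisfiable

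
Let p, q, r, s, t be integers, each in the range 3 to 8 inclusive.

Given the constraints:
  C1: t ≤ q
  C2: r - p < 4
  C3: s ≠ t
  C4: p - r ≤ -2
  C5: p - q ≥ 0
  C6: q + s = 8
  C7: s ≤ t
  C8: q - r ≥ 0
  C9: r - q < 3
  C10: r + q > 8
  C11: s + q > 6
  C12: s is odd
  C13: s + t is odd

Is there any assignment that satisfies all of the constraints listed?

Constraints 4, 5, and 8 give p − q ≥ 0, q − r ≥ 0, r − p ≥ 2.
Adding all 3 inequalities: the left sides telescope to 0, and the right sides sum to 0 + 0 + 2 = 2. So 0 ≥ 2, which is false.

Unsatisfiable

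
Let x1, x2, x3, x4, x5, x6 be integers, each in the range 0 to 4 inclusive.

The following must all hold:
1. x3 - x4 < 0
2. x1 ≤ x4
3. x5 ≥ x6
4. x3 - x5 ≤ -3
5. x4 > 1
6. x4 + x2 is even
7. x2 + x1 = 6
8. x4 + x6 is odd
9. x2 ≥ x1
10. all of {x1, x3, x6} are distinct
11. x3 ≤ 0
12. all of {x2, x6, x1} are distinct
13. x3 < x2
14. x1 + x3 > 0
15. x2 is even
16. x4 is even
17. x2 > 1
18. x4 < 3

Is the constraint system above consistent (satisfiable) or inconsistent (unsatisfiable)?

One satisfying assignment is x1 = 2, x2 = 4, x3 = 0, x4 = 2, x5 = 4, x6 = 3.
For the less obvious constraints — constraint 1: x3 - x4 = -2; constraint 4: x3 - x5 = -4 — and the others hold by inspection.

Satisfiable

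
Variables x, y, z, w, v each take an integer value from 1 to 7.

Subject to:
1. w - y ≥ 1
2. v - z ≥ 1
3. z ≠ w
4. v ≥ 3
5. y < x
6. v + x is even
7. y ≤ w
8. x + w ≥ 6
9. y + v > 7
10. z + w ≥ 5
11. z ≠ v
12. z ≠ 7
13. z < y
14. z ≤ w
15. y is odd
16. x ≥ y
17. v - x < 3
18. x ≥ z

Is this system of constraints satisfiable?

Satisfiable

Try x = 4, y = 3, z = 2, w = 5, v = 6.
Check constraint 1: w - y = 2; constraint 2: v - z = 4; constraint 8: x + w = 9. The remaining constraints are straightforward to verify.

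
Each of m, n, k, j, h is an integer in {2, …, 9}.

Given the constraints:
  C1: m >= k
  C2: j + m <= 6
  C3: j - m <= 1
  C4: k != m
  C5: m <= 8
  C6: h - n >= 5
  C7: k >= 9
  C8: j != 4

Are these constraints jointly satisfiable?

From constraint 7: k ≥ 9. From constraints 1 and 5: k ≤ m and m ≤ 8, so k ≤ 8. But 8 < 9, so no value of k works.

Unsatisfiable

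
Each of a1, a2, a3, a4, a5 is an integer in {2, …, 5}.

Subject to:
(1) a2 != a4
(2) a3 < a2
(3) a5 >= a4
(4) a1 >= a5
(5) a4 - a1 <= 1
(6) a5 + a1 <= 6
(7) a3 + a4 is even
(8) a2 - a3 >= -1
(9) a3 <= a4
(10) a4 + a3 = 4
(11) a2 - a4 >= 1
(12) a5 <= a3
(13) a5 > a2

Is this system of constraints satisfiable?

Unsatisfiable

Constraints 2, 12, and 13 give a3 < a2, a2 < a5, a5 ≤ a3. Chaining: a3 < a2 < a5 ≤ a3, which forces a3 < a3 — impossible.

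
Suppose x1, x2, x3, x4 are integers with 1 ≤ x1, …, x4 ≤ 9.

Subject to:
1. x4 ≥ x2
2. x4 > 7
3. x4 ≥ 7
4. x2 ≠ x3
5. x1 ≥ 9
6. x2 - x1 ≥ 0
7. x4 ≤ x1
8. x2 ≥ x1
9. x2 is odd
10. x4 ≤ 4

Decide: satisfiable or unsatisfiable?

Unsatisfiable

From constraints 5 and 8: x2 ≥ x1 and x1 ≥ 9, so x2 ≥ 9. From constraints 1 and 10: x2 ≤ x4 and x4 ≤ 4, so x2 ≤ 4. But 4 < 9, so no value of x2 works.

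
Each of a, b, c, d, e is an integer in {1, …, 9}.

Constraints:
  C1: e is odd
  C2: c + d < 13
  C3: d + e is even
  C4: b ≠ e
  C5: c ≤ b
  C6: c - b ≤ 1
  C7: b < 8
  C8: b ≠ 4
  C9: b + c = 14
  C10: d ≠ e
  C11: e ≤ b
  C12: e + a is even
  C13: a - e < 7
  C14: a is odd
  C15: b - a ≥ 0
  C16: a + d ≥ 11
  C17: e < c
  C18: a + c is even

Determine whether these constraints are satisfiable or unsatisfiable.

Take a = 7, b = 7, c = 7, d = 5, e = 1. Then constraint 2: c + d = 12; constraint 6: c - b = 0; constraint 9: b + c = 14, and every other listed constraint is also met.

Satisfiable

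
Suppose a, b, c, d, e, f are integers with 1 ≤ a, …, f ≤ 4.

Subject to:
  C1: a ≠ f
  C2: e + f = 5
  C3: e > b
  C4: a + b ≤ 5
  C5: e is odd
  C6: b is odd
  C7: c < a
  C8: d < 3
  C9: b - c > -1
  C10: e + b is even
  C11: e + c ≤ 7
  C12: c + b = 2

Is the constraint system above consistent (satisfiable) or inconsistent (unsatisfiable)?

Satisfiable

Setting (a, b, c, d, e, f) = (4, 1, 1, 1, 3, 2) satisfies everything: constraint 2: e + f = 5; constraint 4: a + b = 5, and the others follow.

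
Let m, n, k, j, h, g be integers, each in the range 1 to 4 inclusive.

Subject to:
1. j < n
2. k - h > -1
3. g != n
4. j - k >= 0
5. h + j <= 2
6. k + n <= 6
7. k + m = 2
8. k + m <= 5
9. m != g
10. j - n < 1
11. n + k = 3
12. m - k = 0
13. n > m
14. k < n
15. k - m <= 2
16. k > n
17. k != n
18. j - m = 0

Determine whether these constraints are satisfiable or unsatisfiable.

Unsatisfiable

Constraints 1, 4, and 16 give j < n, n < k, k ≤ j. Chaining: j < n < k ≤ j, which forces j < j — impossible.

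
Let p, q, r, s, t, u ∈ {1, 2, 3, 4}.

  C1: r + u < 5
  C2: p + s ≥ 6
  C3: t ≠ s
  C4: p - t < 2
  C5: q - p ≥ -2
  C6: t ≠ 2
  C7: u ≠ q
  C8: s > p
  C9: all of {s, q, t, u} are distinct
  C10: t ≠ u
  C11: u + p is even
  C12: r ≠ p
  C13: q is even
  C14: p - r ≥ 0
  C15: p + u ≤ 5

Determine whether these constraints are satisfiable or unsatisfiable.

Take p = 3, q = 2, r = 1, s = 4, t = 3, u = 1. Then constraint 1: r + u = 2; constraint 2: p + s = 7; constraint 4: p - t = 0, and every other listed constraint is also met.

Satisfiable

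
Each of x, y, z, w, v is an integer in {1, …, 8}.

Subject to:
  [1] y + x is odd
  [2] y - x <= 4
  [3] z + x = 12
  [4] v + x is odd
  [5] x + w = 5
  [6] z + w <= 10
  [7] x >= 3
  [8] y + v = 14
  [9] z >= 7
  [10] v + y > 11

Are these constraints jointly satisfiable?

Satisfiable

Setting (x, y, z, w, v) = (4, 7, 8, 1, 7) satisfies everything: constraint 2: y - x = 3; constraint 3: z + x = 12, and the others follow.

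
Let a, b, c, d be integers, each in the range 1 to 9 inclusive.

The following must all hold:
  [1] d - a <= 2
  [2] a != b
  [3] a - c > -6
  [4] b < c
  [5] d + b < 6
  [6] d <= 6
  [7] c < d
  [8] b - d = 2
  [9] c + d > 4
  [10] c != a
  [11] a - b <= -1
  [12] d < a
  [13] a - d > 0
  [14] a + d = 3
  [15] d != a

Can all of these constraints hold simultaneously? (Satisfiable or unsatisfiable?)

Unsatisfiable

Constraints 4, 7, 11, and 13 give a < b, b < c, c < d, d < a. Chaining: a < b < c < d < a, which forces a < a — impossible.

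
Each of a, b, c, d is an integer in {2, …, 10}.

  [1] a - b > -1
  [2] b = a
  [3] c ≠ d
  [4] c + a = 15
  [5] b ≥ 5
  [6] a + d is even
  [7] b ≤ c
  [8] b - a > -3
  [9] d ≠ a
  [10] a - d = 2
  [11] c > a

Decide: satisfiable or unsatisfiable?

Setting (a, b, c, d) = (6, 6, 9, 4) satisfies everything: constraint 1: a - b = 0; constraint 4: c + a = 15; constraint 8: b - a = 0, and the others follow.

Satisfiable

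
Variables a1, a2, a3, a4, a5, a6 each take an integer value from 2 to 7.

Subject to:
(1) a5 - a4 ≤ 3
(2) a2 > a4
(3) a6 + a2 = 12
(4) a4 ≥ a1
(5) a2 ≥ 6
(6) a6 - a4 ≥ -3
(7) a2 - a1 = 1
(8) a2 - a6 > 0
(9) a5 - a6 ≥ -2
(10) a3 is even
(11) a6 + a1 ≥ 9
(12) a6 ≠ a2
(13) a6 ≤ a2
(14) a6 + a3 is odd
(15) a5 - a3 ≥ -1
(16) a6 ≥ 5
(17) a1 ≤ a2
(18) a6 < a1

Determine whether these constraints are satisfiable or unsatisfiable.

Satisfiable

One satisfying assignment is a1 = 6, a2 = 7, a3 = 6, a4 = 6, a5 = 6, a6 = 5.
For the less obvious constraints — constraint 1: a5 - a4 = 0; constraint 3: a6 + a2 = 12; constraint 6: a6 - a4 = -1 — and the others hold by inspection.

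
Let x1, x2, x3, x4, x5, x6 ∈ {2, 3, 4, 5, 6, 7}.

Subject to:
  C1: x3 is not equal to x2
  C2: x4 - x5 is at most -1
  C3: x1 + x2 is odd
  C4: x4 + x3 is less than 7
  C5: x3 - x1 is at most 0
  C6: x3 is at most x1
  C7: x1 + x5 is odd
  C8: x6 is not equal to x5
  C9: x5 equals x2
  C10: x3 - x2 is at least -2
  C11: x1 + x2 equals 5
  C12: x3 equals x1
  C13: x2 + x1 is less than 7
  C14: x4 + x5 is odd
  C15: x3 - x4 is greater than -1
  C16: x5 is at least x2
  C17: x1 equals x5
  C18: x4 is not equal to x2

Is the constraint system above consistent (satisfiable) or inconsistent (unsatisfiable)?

From constraints 9, 12, and 17, x3 = x1 = x5 = x2, so x3 = x2. But constraint 1 says x3 ≠ x2. Contradiction.

Unsatisfiable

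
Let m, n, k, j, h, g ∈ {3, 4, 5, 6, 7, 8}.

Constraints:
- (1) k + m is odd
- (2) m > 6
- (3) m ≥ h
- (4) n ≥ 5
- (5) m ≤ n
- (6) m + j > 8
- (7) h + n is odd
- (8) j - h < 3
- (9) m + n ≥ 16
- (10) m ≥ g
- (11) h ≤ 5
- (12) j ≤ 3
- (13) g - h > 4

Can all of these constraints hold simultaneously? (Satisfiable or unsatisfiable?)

Setting (m, n, k, j, h, g) = (8, 8, 7, 3, 3, 8) satisfies everything: constraint 6: m + j = 11; constraint 8: j - h = 0, and the others follow.

Satisfiable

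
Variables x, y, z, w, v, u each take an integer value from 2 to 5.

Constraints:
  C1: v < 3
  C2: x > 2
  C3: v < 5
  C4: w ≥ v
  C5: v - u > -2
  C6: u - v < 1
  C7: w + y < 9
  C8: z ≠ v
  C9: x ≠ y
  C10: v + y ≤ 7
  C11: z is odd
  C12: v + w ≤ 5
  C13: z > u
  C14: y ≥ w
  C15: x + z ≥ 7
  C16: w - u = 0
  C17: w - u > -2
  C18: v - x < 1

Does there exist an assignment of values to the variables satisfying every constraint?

One satisfying assignment is x = 3, y = 4, z = 5, w = 2, v = 2, u = 2.
For the less obvious constraints — constraint 5: v - u = 0; constraint 6: u - v = 0; constraint 7: w + y = 6 — and the others hold by inspection.

Satisfiable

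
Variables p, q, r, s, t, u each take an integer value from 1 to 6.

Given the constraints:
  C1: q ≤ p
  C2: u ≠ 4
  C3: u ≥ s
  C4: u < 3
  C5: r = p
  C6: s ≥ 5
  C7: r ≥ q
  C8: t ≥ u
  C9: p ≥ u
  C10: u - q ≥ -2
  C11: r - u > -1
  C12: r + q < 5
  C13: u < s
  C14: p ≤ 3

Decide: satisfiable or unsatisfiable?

From constraints 3 and 6: u ≥ s and s ≥ 5, so u ≥ 5. From constraints 9 and 14: u ≤ p and p ≤ 3, so u ≤ 3. But 3 < 5, so no value of u works.

Unsatisfiable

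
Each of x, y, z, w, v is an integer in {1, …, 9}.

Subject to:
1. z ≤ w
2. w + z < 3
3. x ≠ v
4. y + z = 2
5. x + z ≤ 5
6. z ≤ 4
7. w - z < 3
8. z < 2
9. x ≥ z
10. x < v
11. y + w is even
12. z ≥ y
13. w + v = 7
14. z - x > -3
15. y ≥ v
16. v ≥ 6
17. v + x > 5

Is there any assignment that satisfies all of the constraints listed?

Unsatisfiable

From constraints 15 and 16: y ≥ v and v ≥ 6, so y ≥ 6. From constraints 6 and 12: y ≤ z and z ≤ 4, so y ≤ 4. But 4 < 6, so no value of y works.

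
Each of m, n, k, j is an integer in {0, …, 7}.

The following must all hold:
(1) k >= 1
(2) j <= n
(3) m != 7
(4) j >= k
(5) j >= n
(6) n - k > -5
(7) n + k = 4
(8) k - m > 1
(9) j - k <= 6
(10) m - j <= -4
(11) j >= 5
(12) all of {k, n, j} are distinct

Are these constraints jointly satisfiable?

From constraints 2 and 11: n ≥ j ≥ 5. From constraint 1: k ≥ 1. Hence n + k ≥ 6. But constraint 7 requires n + k = 4, and 4 < 6. Contradiction.

Unsatisfiable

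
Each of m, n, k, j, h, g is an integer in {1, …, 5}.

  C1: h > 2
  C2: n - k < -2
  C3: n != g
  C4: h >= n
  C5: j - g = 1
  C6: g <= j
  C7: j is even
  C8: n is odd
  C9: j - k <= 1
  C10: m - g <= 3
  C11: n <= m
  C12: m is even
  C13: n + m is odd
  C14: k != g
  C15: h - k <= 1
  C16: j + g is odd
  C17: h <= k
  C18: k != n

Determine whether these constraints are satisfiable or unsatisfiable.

Satisfiable

Try m = 4, n = 1, k = 4, j = 4, h = 3, g = 3.
Check constraint 2: n - k = -3; constraint 5: j - g = 1; constraint 9: j - k = 0. The remaining constraints are straightforward to verify.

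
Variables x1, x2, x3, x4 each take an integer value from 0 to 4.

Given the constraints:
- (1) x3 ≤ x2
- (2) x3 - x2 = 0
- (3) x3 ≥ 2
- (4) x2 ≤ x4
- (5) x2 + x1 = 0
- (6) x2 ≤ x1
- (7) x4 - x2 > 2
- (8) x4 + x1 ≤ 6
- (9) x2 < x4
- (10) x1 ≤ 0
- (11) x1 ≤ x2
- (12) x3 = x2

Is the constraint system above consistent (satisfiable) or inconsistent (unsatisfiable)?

Unsatisfiable

From constraints 1 and 3: x2 ≥ x3 and x3 ≥ 2, so x2 ≥ 2. From constraints 6 and 10: x2 ≤ x1 and x1 ≤ 0, so x2 ≤ 0. But 0 < 2, so no value of x2 works.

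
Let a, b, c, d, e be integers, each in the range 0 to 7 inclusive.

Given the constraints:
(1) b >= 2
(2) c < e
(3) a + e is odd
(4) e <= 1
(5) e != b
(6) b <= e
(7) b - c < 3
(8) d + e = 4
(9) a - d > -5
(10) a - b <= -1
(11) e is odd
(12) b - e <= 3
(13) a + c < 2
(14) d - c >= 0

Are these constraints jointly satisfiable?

Unsatisfiable

From constraint 1: b ≥ 2. From constraints 4 and 6: b ≤ e and e ≤ 1, so b ≤ 1. But 1 < 2, so no value of b works.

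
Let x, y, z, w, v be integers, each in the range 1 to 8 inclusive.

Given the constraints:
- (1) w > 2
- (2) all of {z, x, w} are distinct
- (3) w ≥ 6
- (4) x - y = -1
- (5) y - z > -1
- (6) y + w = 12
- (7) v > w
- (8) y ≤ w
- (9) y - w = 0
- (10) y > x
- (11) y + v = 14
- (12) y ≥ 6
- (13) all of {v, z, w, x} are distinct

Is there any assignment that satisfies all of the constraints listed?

Satisfiable

Try x = 5, y = 6, z = 4, w = 6, v = 8.
Check constraint 4: x - y = -1; constraint 5: y - z = 2; constraint 6: y + w = 12. The remaining constraints are straightforward to verify.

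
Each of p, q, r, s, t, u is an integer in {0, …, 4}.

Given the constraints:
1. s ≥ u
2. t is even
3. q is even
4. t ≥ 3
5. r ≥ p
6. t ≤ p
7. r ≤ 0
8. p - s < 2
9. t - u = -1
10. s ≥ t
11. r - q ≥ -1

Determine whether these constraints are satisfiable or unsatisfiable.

Unsatisfiable

From constraints 4 and 6: p ≥ t and t ≥ 3, so p ≥ 3. From constraints 5 and 7: p ≤ r and r ≤ 0, so p ≤ 0. But 0 < 3, so no value of p works.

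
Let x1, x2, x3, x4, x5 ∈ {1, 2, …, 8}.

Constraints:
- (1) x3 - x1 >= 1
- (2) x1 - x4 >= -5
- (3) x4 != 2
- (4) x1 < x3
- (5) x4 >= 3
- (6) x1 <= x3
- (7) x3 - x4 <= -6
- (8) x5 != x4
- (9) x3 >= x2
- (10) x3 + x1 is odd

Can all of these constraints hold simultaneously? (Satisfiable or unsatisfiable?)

Unsatisfiable

Constraints 1, 2, and 7 give x4 − x3 ≥ 6, x3 − x1 ≥ 1, x1 − x4 ≥ -5.
Adding all 3 inequalities: the left sides telescope to 0, and the right sides sum to 6 + 1 + (-5) = 2. So 0 ≥ 2, which is false.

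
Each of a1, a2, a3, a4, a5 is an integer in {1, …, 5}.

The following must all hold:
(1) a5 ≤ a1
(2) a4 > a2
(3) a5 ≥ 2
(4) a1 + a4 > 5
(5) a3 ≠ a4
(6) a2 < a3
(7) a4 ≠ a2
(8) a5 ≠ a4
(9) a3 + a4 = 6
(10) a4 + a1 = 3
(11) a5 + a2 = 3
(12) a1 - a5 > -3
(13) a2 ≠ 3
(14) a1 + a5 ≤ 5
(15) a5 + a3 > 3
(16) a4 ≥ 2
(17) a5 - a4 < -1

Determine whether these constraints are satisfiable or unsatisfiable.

Unsatisfiable

From constraint 16: a4 ≥ 2. From constraints 1 and 3: a1 ≥ a5 ≥ 2. Hence a4 + a1 ≥ 4. But constraint 10 requires a4 + a1 = 3, and 3 < 4. Contradiction.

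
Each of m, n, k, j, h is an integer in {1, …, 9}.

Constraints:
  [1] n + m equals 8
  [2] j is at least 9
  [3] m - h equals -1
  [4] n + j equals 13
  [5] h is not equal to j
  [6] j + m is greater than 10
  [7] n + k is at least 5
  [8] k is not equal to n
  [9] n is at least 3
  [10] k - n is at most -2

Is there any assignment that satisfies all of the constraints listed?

Satisfiable

Setting (m, n, k, j, h) = (4, 4, 2, 9, 5) satisfies everything: constraint 1: n + m = 8; constraint 3: m - h = -1, and the others follow.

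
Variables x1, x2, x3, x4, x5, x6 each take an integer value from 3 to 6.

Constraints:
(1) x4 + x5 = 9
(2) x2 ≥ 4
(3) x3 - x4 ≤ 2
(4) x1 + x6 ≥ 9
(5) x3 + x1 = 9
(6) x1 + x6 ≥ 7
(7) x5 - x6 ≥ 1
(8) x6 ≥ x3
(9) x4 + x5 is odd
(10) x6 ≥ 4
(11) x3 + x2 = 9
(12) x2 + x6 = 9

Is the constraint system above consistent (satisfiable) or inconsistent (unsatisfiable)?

Satisfiable

Try x1 = 4, x2 = 4, x3 = 5, x4 = 3, x5 = 6, x6 = 5.
Check constraint 1: x4 + x5 = 9; constraint 3: x3 - x4 = 2. The remaining constraints are straightforward to verify.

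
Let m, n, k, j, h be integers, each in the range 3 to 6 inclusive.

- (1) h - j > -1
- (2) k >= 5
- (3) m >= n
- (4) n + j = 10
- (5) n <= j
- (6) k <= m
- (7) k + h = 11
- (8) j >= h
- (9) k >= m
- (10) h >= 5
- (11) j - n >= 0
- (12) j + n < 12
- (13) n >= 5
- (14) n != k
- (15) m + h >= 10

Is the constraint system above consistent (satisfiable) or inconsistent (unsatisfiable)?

Try m = 6, n = 5, k = 6, j = 5, h = 5.
Check constraint 1: h - j = 0; constraint 4: n + j = 10. The remaining constraints are straightforward to verify.

Satisfiable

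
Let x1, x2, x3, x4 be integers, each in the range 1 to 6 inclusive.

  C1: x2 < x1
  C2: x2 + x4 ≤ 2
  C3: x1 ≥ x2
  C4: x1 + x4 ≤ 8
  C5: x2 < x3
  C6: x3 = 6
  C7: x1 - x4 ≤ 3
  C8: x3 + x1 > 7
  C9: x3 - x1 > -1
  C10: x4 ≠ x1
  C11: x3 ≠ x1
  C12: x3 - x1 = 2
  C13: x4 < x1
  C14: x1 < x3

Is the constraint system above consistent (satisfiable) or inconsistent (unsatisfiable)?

Satisfiable

Take x1 = 4, x2 = 1, x3 = 6, x4 = 1. Then constraint 2: x2 + x4 = 2; constraint 4: x1 + x4 = 5, and every other listed constraint is also met.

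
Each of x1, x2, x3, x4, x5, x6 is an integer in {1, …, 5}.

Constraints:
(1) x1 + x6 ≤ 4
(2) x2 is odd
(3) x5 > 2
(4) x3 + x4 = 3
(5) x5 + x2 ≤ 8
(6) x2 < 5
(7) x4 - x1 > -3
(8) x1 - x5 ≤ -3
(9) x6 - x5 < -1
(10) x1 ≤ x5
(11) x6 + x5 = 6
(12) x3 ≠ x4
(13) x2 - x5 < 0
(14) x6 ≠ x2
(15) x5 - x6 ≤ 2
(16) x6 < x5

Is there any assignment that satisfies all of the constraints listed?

Try x1 = 1, x2 = 1, x3 = 2, x4 = 1, x5 = 4, x6 = 2.
Check constraint 1: x1 + x6 = 3; constraint 4: x3 + x4 = 3. The remaining constraints are straightforward to verify.

Satisfiable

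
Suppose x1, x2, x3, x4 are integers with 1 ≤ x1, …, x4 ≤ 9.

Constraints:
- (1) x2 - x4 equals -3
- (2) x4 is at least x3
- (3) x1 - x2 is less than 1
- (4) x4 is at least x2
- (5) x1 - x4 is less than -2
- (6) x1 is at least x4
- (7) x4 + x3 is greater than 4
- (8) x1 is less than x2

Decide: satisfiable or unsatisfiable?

Constraints 4, 6, and 8 give x2 ≤ x4, x4 ≤ x1, x1 < x2. Chaining: x2 ≤ x4 ≤ x1 < x2, which forces x2 < x2 — impossible.

Unsatisfiable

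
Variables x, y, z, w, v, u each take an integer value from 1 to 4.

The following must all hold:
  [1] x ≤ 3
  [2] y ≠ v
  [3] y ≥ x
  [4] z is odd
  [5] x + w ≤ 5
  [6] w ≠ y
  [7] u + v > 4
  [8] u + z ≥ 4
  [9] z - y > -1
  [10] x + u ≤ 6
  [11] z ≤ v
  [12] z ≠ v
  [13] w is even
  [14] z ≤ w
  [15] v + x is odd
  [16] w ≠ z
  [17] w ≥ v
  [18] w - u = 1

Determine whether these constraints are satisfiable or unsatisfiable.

Try x = 1, y = 1, z = 1, w = 4, v = 4, u = 3.
Check constraint 5: x + w = 5; constraint 7: u + v = 7; constraint 8: u + z = 4. The remaining constraints are straightforward to verify.

Satisfiable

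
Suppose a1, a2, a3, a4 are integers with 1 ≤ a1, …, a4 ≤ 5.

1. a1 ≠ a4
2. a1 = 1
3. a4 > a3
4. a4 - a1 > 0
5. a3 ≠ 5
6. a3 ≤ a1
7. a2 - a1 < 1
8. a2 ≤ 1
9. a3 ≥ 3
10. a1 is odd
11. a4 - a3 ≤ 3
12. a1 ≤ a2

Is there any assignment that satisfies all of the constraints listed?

Unsatisfiable

From constraints 6 and 9: a1 ≥ a3 and a3 ≥ 3, so a1 ≥ 3. From constraints 8 and 12: a1 ≤ a2 and a2 ≤ 1, so a1 ≤ 1. But 1 < 3, so no value of a1 works.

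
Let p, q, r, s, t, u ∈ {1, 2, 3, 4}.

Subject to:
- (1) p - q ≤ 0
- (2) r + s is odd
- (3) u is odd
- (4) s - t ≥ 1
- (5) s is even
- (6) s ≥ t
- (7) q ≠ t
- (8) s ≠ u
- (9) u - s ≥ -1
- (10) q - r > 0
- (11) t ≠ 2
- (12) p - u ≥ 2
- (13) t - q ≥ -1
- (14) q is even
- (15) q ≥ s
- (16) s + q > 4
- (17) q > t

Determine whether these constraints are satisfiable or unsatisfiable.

Constraints 1, 4, 9, 12, and 13 give p − u ≥ 2, u − s ≥ -1, s − t ≥ 1, t − q ≥ -1, q − p ≥ 0.
Adding all 5 inequalities: the left sides telescope to 0, and the right sides sum to 2 + (-1) + 1 + (-1) + 0 = 1. So 0 ≥ 1, which is false.

Unsatisfiable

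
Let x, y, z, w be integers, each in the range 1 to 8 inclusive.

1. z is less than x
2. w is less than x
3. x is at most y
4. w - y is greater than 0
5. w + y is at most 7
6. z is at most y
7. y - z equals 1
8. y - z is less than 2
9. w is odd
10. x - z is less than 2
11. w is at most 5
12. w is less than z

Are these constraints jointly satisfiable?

Constraints 1, 3, 4, and 12 give w < z, z < x, x ≤ y, y < w. Chaining: w < z < x ≤ y < w, which forces w < w — impossible.

Unsatisfiable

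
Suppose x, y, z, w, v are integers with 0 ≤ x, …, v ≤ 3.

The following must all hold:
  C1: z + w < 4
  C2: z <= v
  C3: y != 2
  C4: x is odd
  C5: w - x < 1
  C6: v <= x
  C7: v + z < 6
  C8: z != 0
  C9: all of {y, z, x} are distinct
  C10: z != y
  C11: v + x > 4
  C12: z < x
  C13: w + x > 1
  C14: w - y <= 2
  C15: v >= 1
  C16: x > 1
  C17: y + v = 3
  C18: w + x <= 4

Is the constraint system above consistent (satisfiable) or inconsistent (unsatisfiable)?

Setting (x, y, z, w, v) = (3, 0, 1, 1, 3) satisfies everything: constraint 1: z + w = 2; constraint 5: w - x = -2, and the others follow.

Satisfiable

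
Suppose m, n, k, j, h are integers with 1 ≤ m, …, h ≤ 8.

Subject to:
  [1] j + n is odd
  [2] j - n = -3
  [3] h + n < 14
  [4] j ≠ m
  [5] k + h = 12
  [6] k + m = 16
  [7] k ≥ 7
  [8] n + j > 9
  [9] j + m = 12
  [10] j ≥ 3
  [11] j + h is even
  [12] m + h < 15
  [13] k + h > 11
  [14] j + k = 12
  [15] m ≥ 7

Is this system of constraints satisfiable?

Satisfiable

One satisfying assignment is m = 8, n = 7, k = 8, j = 4, h = 4.
For the less obvious constraints — constraint 2: j - n = -3; constraint 3: h + n = 11; constraint 5: k + h = 12 — and the others hold by inspection.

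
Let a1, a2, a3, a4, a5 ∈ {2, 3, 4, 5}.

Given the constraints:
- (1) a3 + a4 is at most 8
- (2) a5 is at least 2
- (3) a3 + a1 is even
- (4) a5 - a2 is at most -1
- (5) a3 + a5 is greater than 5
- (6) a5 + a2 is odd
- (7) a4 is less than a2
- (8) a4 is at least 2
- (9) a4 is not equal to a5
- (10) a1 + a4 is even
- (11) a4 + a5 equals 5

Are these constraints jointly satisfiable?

The assignment a1 = 2, a2 = 4, a3 = 4, a4 = 2, a5 = 3 works:
  constraint 1 holds since a3 + a4 = 6.
  constraint 4 holds since a5 - a2 = -1.
The rest check out directly.

Satisfiable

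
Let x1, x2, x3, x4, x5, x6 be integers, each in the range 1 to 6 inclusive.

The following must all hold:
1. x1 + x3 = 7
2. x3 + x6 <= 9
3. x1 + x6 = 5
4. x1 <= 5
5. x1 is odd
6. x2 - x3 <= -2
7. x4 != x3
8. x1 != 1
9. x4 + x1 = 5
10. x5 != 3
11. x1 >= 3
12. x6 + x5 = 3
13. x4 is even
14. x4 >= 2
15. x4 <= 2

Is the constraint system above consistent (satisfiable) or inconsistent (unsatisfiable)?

Take x1 = 3, x2 = 2, x3 = 4, x4 = 2, x5 = 1, x6 = 2. Then constraint 1: x1 + x3 = 7; constraint 2: x3 + x6 = 6, and every other listed constraint is also met.

Satisfiable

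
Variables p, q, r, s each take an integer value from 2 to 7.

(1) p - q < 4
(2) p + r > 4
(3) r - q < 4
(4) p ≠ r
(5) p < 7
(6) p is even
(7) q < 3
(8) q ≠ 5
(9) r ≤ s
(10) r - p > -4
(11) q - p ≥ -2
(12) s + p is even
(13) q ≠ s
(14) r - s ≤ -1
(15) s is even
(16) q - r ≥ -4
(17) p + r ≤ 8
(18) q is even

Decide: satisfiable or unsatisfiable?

Satisfiable

One satisfying assignment is p = 4, q = 2, r = 3, s = 4.
For the less obvious constraints — constraint 1: p - q = 2; constraint 2: p + r = 7; constraint 3: r - q = 1 — and the others hold by inspection.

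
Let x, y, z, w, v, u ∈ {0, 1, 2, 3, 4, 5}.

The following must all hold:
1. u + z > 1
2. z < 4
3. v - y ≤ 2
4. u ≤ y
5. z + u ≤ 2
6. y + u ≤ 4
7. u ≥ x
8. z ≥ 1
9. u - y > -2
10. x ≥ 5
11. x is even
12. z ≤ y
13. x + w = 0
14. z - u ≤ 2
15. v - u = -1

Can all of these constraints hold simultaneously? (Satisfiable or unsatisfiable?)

From constraints 8 and 12: y ≥ z ≥ 1. From constraints 7 and 10: u ≥ x ≥ 5. Hence y + u ≥ 6. But constraint 6 requires y + u ≤ 4, and 4 < 6. Contradiction.

Unsatisfiable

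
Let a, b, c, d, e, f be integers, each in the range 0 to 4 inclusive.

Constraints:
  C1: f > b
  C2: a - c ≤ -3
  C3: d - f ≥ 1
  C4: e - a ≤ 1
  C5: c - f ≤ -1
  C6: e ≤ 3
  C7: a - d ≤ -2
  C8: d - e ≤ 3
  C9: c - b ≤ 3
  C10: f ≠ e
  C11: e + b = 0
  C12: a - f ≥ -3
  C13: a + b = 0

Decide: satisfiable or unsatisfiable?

Constraints 2, 3, 4, 5, and 8 give f − c ≥ 1, c − a ≥ 3, a − e ≥ -1, e − d ≥ -3, d − f ≥ 1.
Adding all 5 inequalities: the left sides telescope to 0, and the right sides sum to 1 + 3 + (-1) + (-3) + 1 = 1. So 0 ≥ 1, which is false.

Unsatisfiable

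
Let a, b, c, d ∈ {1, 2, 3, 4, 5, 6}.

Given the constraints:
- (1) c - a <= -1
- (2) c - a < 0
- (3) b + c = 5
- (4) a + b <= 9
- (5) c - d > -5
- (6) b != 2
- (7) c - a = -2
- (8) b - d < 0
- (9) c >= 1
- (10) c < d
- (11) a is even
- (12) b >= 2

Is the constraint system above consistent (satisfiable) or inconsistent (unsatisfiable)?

Try a = 4, b = 3, c = 2, d = 4.
Check constraint 1: c - a = -2; constraint 2: c - a = -2. The remaining constraints are straightforward to verify.

Satisfiable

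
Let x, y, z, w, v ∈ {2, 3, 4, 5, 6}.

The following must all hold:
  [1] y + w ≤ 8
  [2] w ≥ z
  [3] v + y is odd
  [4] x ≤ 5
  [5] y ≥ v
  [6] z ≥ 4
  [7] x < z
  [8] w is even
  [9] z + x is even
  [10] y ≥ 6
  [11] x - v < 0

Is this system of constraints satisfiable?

From constraint 10: y ≥ 6. From constraints 2 and 6: w ≥ z ≥ 4. Hence y + w ≥ 10. But constraint 1 requires y + w ≤ 8, and 8 < 10. Contradiction.

Unsatisfiable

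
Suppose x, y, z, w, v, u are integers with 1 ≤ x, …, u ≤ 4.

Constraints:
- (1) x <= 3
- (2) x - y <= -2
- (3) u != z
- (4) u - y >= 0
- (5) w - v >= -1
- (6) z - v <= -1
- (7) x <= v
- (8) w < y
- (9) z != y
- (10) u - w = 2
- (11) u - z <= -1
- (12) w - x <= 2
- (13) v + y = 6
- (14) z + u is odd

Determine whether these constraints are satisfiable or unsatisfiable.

Unsatisfiable

Constraints 2, 4, 5, 6, 11, and 12 give z − u ≥ 1, u − y ≥ 0, y − x ≥ 2, x − w ≥ -2, w − v ≥ -1, v − z ≥ 1.
Adding all 6 inequalities: the left sides telescope to 0, and the right sides sum to 1 + 0 + 2 + (-2) + (-1) + 1 = 1. So 0 ≥ 1, which is false.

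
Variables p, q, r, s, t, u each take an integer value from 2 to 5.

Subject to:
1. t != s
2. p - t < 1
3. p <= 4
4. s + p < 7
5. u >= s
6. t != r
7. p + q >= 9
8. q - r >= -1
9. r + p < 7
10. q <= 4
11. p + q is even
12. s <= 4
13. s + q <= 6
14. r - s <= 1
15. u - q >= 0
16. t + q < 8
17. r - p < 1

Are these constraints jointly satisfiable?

From constraint 3: p ≤ 4. From constraint 10: q ≤ 4. Hence p + q ≤ 8. But constraint 7 requires p + q ≥ 9, and 9 > 8. Contradiction.

Unsatisfiable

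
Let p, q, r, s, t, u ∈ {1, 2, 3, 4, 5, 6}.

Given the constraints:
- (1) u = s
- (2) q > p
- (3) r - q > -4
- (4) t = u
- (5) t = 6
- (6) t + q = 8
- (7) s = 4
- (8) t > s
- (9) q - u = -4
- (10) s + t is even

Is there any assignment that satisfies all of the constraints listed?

Constraint 5 fixes t = 6 and constraint 7 fixes s = 4. Constraints 1 and 4 give t = u = s, so t = s. But 6 ≠ 4 — contradiction.

Unsatisfiable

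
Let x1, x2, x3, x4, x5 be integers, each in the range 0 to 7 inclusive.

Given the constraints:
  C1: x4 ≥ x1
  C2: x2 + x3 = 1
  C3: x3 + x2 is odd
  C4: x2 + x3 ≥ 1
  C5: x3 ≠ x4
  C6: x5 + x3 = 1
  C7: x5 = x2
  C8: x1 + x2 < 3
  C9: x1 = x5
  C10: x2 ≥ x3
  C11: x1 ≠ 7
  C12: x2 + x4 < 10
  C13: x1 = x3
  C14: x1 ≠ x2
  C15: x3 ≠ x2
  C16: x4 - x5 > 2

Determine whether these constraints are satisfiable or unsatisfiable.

Unsatisfiable

From constraints 7 and 9, x1 = x5 = x2, so x1 = x2. But constraint 14 says x1 ≠ x2. Contradiction.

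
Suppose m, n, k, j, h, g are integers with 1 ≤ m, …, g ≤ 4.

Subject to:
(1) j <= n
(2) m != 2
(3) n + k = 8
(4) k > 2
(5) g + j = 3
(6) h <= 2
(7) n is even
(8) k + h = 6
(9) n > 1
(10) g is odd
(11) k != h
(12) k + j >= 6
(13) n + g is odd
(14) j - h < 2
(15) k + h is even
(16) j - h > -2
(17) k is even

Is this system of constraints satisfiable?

Satisfiable

Take m = 3, n = 4, k = 4, j = 2, h = 2, g = 1. Then constraint 3: n + k = 8; constraint 5: g + j = 3; constraint 8: k + h = 6, and every other listed constraint is also met.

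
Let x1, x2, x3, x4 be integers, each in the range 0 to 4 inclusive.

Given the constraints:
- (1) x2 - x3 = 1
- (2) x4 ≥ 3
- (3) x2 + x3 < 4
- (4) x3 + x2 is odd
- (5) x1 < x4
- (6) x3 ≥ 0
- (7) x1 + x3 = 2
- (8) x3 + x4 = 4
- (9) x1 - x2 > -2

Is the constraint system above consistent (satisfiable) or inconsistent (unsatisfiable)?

Take x1 = 1, x2 = 2, x3 = 1, x4 = 3. Then constraint 1: x2 - x3 = 1; constraint 3: x2 + x3 = 3, and every other listed constraint is also met.

Satisfiable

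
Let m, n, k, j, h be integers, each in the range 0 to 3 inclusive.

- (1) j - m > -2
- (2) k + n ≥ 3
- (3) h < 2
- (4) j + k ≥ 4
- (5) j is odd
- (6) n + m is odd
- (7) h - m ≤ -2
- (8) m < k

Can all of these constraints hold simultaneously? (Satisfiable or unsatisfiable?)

Satisfiable

One satisfying assignment is m = 2, n = 3, k = 3, j = 3, h = 0.
For the less obvious constraints — constraint 1: j - m = 1; constraint 2: k + n = 6 — and the others hold by inspection.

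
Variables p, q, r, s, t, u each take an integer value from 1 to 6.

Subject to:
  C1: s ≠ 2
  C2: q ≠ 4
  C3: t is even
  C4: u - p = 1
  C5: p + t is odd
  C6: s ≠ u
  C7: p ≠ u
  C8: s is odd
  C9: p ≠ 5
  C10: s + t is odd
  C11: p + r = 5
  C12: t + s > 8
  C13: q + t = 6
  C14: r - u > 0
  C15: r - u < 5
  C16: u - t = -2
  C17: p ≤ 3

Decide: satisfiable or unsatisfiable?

Setting (p, q, r, s, t, u) = (1, 2, 4, 5, 4, 2) satisfies everything: constraint 4: u - p = 1; constraint 11: p + r = 5, and the others follow.

Satisfiable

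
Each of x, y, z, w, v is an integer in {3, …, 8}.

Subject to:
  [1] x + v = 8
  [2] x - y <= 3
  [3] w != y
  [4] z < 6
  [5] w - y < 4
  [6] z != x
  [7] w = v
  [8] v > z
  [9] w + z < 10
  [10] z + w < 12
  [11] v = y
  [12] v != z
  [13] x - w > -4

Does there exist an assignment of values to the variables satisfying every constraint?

From constraints 7 and 11, w = v = y, so w = y. But constraint 3 says w ≠ y. Contradiction.

Unsatisfiable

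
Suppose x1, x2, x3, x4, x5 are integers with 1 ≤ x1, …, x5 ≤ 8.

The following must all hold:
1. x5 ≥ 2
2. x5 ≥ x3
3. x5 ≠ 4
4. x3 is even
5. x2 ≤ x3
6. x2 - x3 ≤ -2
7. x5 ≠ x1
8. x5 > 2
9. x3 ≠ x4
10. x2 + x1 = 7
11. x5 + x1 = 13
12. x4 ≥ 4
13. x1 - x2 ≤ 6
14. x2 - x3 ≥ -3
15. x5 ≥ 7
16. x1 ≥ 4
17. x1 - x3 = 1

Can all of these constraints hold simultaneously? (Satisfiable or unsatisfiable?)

Satisfiable

One satisfying assignment is x1 = 5, x2 = 2, x3 = 4, x4 = 6, x5 = 8.
For the less obvious constraints — constraint 6: x2 - x3 = -2; constraint 10: x2 + x1 = 7 — and the others hold by inspection.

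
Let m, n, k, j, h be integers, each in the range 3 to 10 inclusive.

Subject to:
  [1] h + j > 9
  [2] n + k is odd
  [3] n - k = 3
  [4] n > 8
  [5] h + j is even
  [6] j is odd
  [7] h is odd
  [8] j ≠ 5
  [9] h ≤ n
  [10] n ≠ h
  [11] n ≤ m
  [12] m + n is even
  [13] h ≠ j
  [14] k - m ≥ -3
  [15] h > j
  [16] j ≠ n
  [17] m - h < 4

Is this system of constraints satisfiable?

Try m = 10, n = 10, k = 7, j = 3, h = 7.
Check constraint 1: h + j = 10; constraint 3: n - k = 3; constraint 14: k - m = -3. The remaining constraints are straightforward to verify.

Satisfiable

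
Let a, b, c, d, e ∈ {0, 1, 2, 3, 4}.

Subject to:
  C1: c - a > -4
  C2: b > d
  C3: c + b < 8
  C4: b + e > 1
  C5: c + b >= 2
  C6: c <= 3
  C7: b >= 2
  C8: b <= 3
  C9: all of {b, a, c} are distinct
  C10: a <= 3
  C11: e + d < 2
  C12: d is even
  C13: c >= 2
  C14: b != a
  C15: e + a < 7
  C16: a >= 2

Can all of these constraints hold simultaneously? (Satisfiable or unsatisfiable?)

Constraints 6, 7, 8, 10, 13, and 16 confine each of b, a, c to the 2 values {2, 3}.
Constraint 9 requires all 3 of them to be distinct, but only 2 values are available — impossible by the pigeonhole principle.

Unsatisfiable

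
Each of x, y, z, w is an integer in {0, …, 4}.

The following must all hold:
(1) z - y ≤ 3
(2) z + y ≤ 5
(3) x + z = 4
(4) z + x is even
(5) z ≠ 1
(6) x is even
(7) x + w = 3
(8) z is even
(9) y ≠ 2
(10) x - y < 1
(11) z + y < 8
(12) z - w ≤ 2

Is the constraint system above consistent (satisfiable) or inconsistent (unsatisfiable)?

Satisfiable

Setting (x, y, z, w) = (0, 1, 4, 3) satisfies everything: constraint 1: z - y = 3; constraint 2: z + y = 5; constraint 3: x + z = 4, and the others follow.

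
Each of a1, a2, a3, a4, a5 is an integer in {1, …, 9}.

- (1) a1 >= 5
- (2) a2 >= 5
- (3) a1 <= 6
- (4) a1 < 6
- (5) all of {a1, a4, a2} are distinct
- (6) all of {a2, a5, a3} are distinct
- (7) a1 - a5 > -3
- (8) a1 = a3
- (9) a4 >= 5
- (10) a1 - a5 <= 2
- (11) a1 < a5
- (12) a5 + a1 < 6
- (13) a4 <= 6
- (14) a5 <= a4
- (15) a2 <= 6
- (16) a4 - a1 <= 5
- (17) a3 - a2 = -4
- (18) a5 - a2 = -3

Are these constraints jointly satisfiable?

Unsatisfiable

Constraints 1, 2, 3, 9, 13, and 15 confine each of a1, a4, a2 to the 2 values {5, 6}.
Constraint 5 requires all 3 of them to be distinct, but only 2 values are available — impossible by the pigeonhole principle.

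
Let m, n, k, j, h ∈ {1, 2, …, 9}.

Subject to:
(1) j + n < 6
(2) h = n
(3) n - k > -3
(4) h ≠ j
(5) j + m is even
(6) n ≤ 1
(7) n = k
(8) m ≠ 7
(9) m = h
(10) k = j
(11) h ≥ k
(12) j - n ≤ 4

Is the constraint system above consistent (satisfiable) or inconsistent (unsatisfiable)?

From constraints 2, 7, and 10, h = n = k = j, so h = j. But constraint 4 says h ≠ j. Contradiction.

Unsatisfiable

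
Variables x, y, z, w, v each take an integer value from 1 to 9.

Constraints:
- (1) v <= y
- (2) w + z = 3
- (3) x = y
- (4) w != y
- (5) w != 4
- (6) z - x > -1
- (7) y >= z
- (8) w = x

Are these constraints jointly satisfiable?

Unsatisfiable

From constraints 3 and 8, w = x = y, so w = y. But constraint 4 says w ≠ y. Contradiction.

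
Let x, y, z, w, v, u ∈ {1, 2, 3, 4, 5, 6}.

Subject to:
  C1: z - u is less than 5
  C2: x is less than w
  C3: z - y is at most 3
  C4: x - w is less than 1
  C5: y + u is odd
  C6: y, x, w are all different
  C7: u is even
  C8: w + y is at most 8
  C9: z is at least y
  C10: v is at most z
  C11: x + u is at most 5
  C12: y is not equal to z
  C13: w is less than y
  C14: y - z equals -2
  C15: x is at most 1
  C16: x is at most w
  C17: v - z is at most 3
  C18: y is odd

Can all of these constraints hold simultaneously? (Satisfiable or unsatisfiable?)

Satisfiable

One satisfying assignment is x = 1, y = 3, z = 5, w = 2, v = 5, u = 2.
For the less obvious constraints — constraint 1: z - u = 3; constraint 3: z - y = 2; constraint 4: x - w = -1 — and the others hold by inspection.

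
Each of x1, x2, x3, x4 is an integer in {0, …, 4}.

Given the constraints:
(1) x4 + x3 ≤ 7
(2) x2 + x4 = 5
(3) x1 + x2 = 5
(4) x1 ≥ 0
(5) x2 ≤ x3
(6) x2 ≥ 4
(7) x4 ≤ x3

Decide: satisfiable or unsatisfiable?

One satisfying assignment is x1 = 1, x2 = 4, x3 = 4, x4 = 1.
For the less obvious constraints — constraint 1: x4 + x3 = 5; constraint 2: x2 + x4 = 5 — and the others hold by inspection.

Satisfiable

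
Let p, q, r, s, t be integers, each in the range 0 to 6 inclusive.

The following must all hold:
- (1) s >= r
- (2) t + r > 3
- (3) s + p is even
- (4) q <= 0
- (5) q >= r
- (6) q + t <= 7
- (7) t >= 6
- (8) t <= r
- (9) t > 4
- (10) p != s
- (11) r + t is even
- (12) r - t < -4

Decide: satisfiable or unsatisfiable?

Unsatisfiable

From constraints 7 and 8: r ≥ t and t ≥ 6, so r ≥ 6. From constraints 4 and 5: r ≤ q and q ≤ 0, so r ≤ 0. But 0 < 6, so no value of r works.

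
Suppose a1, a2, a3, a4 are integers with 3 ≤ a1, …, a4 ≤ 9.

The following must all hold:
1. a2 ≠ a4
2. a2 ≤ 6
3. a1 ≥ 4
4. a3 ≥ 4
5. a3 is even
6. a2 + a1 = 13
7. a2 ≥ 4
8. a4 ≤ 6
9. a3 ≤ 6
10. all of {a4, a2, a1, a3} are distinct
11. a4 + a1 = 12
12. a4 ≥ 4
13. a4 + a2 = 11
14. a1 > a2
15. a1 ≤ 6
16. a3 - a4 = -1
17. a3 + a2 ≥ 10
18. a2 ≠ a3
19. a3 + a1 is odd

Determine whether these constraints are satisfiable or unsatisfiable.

Constraints 2, 3, 4, 7, 8, 9, 12, and 15 confine each of a4, a2, a1, a3 to the 3 values {4, …, 6}.
Constraint 10 requires all 4 of them to be distinct, but only 3 values are available — impossible by the pigeonhole principle.

Unsatisfiable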